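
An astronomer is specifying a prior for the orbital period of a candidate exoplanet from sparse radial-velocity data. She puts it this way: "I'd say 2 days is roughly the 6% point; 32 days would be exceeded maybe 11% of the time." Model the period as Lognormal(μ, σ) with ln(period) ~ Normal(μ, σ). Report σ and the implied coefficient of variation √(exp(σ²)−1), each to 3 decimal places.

If T ~ Lognormal(μ,σ) then ln T ~ Normal(μ,σ), so the p-quantile of ln T is μ + z_p·σ.
ln(2) = 0.6931 and ln(32) = 3.466; z_{0.06} = -1.555, z_{0.89} = 1.227.
σ = (3.466 − 0.6931)/(1.227 − (-1.555)) = 0.997.
μ = 0.6931 − (-1.555)·0.997 = 2.243.
CV = √(exp(σ²)−1) = √(exp(0.9937)−1) = 1.304.

σ ≈ 0.997, CV ≈ 1.304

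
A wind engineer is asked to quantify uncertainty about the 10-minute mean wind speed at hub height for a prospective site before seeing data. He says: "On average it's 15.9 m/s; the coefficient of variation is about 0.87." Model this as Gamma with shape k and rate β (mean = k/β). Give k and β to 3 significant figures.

For Gamma(k, rate β): mean = k/β, variance = k/β², so CV = 1/√k.
CV = 0.87, hence k = 1/CV² = 1.32.
Then β = k/mean = 1.32/15.9 = 0.0831.

k ≈ 1.32, β ≈ 0.0831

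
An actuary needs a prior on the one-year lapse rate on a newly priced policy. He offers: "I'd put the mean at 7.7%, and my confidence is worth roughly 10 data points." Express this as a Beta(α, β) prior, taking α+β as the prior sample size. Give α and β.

α = 0.77, β = 9.23

Under the effective-sample-size interpretation, Beta(α, β) has prior mean α/(α+β) and prior sample size α+β.
So α+β = 10 and α/(α+β) = 0.077, giving α = 0.077·10 = 0.77 and β = 10 − 0.77 = 9.23.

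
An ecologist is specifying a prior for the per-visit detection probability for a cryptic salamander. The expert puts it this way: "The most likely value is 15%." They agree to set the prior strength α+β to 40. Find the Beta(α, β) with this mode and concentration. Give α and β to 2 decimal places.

For α,β > 1 the Beta mode is (α−1)/(α+β−2). With α+β = 40, the mode is (α−1)/38.
Set (α−1)/38 = 0.15 → α = 1 + 0.15·38 = 6.70.
β = 40 − α = 33.30.

α = 6.70, β = 33.30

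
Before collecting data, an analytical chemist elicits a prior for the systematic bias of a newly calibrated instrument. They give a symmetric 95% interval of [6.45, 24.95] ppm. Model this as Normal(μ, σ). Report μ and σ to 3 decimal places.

A symmetric 95% interval runs μ ± z·σ with z = 1.96.
Half-width = 9.25, so σ = 9.25/1.96 = 4.719.
μ is the interval midpoint, 15.700.

μ = 15.700, σ = 4.719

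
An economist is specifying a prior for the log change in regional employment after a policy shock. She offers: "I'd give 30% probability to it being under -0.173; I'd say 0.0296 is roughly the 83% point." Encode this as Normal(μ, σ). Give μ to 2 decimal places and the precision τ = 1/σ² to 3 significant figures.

μ = -0.10, τ = 53.3

For Normal(μ,σ), the p-quantile is μ + z_p·σ. Here z_{0.3} = -0.5244, z_{0.83} = 0.9542.
So -0.173 = μ − 0.5244σ and 0.0296 = μ + 0.9542σ.
Subtracting: σ = (0.0296 − -0.173)/(0.9542 − (-0.5244)) = 0.14.
Then μ = -0.173 − (-0.5244)·0.14 = -0.10.
Precision τ = 1/σ² = 1/0.137² = 53.3.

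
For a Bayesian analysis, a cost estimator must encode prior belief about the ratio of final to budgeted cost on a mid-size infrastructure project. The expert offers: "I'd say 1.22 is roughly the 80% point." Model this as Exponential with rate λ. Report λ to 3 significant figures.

P(T < 1.22) = 1 − e^(−λ·1.22) = 0.8, so λ = −ln(1−0.8)/1.22 = −ln(0.2)/1.22 = 1.32.

λ ≈ 1.32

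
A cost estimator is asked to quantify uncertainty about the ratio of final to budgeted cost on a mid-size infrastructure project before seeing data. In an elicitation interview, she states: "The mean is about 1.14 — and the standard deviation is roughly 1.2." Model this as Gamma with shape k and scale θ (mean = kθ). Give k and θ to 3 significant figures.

k ≈ 0.902, θ ≈ 1.26

For Gamma(k, scale θ): mean = kθ, variance = kθ², so CV = 1/√k.
CV = SD/mean = 1.2/1.14 = 1.053, hence k = 1/CV² = 0.902.
Then θ = mean/k = 1.14/0.902 = 1.26.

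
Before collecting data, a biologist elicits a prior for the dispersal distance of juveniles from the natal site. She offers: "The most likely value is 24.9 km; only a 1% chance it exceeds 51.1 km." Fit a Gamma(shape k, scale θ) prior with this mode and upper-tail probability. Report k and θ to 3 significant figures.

Gamma(k,θ) with k>1 has mode (k−1)θ, so θ = 24.9/(k−1).
Need P(X < 51.1) = 0.99 with θ tied to k this way. Start at k = 2, θ = 24.9: P(X<51.1) ≈ 0.608.
Too low — raise k to concentrate. Iterating converges to k ≈ 10.5.
Then θ = 24.9/(10.5−1) ≈ 2.63.

k ≈ 10.5, θ ≈ 2.63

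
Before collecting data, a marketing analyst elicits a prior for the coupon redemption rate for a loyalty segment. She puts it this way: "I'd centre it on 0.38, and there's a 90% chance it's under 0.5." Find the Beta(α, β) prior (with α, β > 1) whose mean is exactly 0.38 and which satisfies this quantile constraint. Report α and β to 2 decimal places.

With mean 0.38 fixed, write α = 0.38s, β = 0.62s where s = α+β.
Need P(θ < 0.5) = 0.9 under Beta(0.38s, 0.62s). Normal approximation: (q−m)/√(m(1−m)/s) ≈ z_{0.9} = 1.28, so s ≈ 0.38·0.62·(1.28)²/(0.5−0.38)² = 26.9.
At s = 26.9: P(θ<0.5) ≈ 0.898. Adjusting to match 0.9 gives s ≈ 27.37.
So α = 0.38·27.37 ≈ 10.40, β = 0.62·27.37 ≈ 16.97.

α ≈ 10.40, β ≈ 16.97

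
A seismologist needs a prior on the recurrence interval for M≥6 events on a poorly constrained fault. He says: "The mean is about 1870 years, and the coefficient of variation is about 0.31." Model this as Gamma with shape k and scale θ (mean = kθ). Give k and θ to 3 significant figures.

k ≈ 10.4, θ ≈ 180

For Gamma(k, scale θ): mean = kθ, variance = kθ², so CV = 1/√k.
CV = 0.31, hence k = 1/CV² = 10.4.
Then θ = mean/k = 1870/10.4 = 180.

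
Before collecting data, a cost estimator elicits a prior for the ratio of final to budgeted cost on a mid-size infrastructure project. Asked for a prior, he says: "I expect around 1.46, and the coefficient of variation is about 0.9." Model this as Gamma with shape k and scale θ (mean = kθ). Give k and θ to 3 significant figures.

For Gamma(k, scale θ): mean = kθ, variance = kθ², so CV = 1/√k.
CV = 0.9, hence k = 1/CV² = 1.23.
Then θ = mean/k = 1.46/1.23 = 1.18.

k ≈ 1.23, θ ≈ 1.18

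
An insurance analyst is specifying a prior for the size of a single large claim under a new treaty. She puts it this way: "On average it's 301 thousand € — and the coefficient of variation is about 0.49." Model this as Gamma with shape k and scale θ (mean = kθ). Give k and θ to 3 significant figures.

For Gamma(k, scale θ): mean = kθ, variance = kθ², so CV = 1/√k.
CV = 0.49, hence k = 1/CV² = 4.16.
Then θ = mean/k = 301/4.16 = 72.3.

k ≈ 4.16, θ ≈ 72.3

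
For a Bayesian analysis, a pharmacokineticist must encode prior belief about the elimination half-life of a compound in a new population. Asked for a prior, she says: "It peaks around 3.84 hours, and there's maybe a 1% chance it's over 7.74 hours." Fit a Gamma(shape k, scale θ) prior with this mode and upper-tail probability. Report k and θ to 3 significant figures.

k ≈ 11, θ ≈ 0.385

Gamma(k,θ) with k>1 has mode (k−1)θ, so θ = 3.84/(k−1).
Need P(X < 7.74) = 0.99 with θ tied to k this way. Start at k = 2, θ = 3.84: P(X<7.74) ≈ 0.598.
Too low — raise k to concentrate. Iterating converges to k ≈ 11.
Then θ = 3.84/(11−1) ≈ 0.385.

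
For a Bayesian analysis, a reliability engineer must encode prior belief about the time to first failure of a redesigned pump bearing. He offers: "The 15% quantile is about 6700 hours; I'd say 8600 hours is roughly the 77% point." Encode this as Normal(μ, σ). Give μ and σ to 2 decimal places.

The p-quantile of Normal(μ,σ) is μ + z_p·σ, with z_{0.15} = -1.036 and z_{0.77} = 0.7388.
Eliminate σ: μ = (z₂·x₁ − z₁·x₂)/(z₂ − z₁) = (0.7388·6700 − (-1.036)·8600)/1.775 = 7809.25.
Then σ = (x₂ − x₁)/(z₂ − z₁) = (8600 − 6700)/1.775 = 1070.25.

μ = 7809.25, σ = 1070.25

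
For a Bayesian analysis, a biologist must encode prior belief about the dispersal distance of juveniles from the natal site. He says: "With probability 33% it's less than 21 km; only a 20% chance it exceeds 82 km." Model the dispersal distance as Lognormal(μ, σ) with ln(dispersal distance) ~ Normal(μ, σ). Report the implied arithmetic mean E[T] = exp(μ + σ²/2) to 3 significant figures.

E[T] ≈ 59 km

If T ~ Lognormal(μ,σ) then ln T ~ Normal(μ,σ), so the p-quantile of ln T is μ + z_p·σ.
ln(21) = 3.045 and ln(82) = 4.407; z_{0.33} = -0.4399, z_{0.8} = 0.8416.
σ = (4.407 − 3.045)/(0.8416 − (-0.4399)) = 1.063.
μ = 3.045 − (-0.4399)·1.063 = 3.512.
E[T] = exp(μ + σ²/2) = exp(3.512 + 0.5649) = 59 km.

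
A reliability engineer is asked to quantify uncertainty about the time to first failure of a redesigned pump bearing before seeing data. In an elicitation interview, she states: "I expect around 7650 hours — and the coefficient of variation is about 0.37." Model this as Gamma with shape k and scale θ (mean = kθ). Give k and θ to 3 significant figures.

For Gamma(k, scale θ): mean = kθ, variance = kθ², so CV = 1/√k.
CV = 0.37, hence k = 1/CV² = 7.3.
Then θ = mean/k = 7650/7.3 = 1050.

k ≈ 7.3, θ ≈ 1050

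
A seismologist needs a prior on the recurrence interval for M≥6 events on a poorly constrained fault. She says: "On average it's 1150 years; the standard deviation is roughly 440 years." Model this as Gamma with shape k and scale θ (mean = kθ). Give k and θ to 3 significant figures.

For Gamma(k, scale θ): mean = kθ, variance = kθ², so CV = 1/√k.
CV = SD/mean = 440/1150 = 0.3826, hence k = 1/CV² = 6.83.
Then θ = mean/k = 1150/6.83 = 168.

k ≈ 6.83, θ ≈ 168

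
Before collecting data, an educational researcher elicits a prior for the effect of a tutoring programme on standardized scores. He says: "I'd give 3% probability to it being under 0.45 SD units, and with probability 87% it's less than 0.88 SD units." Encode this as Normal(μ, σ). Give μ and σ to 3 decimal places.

μ = 0.719, σ = 0.143

For Normal(μ,σ), the p-quantile is μ + z_p·σ. Here z_{0.03} = -1.881, z_{0.87} = 1.126.
So 0.45 = μ − 1.881σ and 0.88 = μ + 1.126σ.
Subtracting: σ = (0.88 − 0.45)/(1.126 − (-1.881)) = 0.143.
Then μ = 0.45 − (-1.881)·0.143 = 0.719.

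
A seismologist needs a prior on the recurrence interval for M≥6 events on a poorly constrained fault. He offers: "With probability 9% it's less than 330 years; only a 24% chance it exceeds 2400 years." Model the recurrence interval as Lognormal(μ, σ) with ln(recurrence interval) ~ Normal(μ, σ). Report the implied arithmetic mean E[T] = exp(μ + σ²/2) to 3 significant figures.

E[T] ≈ 1940 years

If T ~ Lognormal(μ,σ) then ln T ~ Normal(μ,σ), so the p-quantile of ln T is μ + z_p·σ.
ln(330) = 5.799 and ln(2400) = 7.783; z_{0.09} = -1.341, z_{0.76} = 0.7063.
σ = (7.783 − 5.799)/(0.7063 − (-1.341)) = 0.969.
μ = 5.799 − (-1.341)·0.969 = 7.099.
E[T] = exp(μ + σ²/2) = exp(7.099 + 0.4697) = 1940 years.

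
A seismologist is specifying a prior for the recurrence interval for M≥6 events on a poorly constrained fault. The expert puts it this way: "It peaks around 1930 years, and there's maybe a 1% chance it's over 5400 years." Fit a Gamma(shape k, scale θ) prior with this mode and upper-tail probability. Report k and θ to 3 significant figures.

k ≈ 5.32, θ ≈ 446

Gamma(k,θ) with k>1 has mode (k−1)θ, so θ = 1930/(k−1).
Need P(X < 5400) = 0.99 with θ tied to k this way. Start at k = 2, θ = 1930: P(X<5400) ≈ 0.769.
Too low — raise k to concentrate. Iterating converges to k ≈ 5.32.
Then θ = 1930/(5.32−1) ≈ 446.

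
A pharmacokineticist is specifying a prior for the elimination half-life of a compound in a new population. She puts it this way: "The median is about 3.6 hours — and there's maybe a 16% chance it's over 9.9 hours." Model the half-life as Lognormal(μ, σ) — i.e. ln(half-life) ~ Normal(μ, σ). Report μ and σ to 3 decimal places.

μ ≈ 1.281, σ ≈ 1.017

If T ~ Lognormal(μ,σ) then ln T ~ Normal(μ,σ), so the p-quantile of ln T is μ + z_p·σ.
ln(3.6) = 1.281 and ln(9.9) = 2.293; z_{0.5} = 0, z_{0.84} = 0.9945.
σ = (2.293 − 1.281)/(0.9945 − (0)) = 1.017.
μ = 1.281 − (0)·1.017 = 1.281.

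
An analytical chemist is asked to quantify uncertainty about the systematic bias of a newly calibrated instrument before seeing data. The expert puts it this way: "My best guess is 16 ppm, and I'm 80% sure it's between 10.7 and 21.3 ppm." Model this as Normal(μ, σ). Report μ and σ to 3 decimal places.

A symmetric 80% interval runs μ ± z·σ with z = 1.282.
Half-width = 5.3, so σ = 5.3/1.282 = 4.136.
μ is the stated best guess, 16.000.

μ = 16.000, σ = 4.136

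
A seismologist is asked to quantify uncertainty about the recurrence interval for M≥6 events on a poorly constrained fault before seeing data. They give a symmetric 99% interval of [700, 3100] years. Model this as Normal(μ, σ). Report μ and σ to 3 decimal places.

μ = 1900.000, σ = 465.869

A symmetric 99% interval runs μ ± z·σ with z = 2.576.
Half-width = 1200, so σ = 1200/2.576 = 465.869.
μ is the interval midpoint, 1900.000.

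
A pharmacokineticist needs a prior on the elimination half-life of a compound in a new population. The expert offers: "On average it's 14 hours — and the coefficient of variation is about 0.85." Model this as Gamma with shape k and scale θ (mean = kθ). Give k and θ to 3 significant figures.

k ≈ 1.38, θ ≈ 10.1

For Gamma(k, scale θ): mean = kθ, variance = kθ², so CV = 1/√k.
CV = 0.85, hence k = 1/CV² = 1.38.
Then θ = mean/k = 14/1.38 = 10.1.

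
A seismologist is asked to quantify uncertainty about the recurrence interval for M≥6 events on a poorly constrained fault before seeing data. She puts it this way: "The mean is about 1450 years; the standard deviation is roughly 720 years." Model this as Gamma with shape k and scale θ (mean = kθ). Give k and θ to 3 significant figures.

k ≈ 4.06, θ ≈ 358

For Gamma(k, scale θ): mean = kθ, variance = kθ², so CV = 1/√k.
CV = SD/mean = 720/1450 = 0.4966, hence k = 1/CV² = 4.06.
Then θ = mean/k = 1450/4.06 = 358.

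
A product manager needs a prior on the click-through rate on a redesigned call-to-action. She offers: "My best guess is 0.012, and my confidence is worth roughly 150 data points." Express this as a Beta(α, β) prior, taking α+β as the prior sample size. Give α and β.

Under the effective-sample-size interpretation, Beta(α, β) has prior mean α/(α+β) and prior sample size α+β.
So α+β = 150 and α/(α+β) = 0.012, giving α = 0.012·150 = 1.8 and β = 150 − 1.8 = 148.2.

α = 1.8, β = 148.2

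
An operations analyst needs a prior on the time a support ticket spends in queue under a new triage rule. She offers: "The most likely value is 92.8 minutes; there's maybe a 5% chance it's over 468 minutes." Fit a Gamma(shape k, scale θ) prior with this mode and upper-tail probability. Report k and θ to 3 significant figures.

Gamma(k,θ) with k>1 has mode (k−1)θ, so θ = 92.8/(k−1).
Need P(X < 468) = 0.95 with θ tied to k this way. Start at k = 2, θ = 92.8: P(X<468) ≈ 0.961.
Too high — lower k to spread out. Iterating converges to k ≈ 1.91.
Then θ = 92.8/(1.91−1) ≈ 102.

k ≈ 1.91, θ ≈ 102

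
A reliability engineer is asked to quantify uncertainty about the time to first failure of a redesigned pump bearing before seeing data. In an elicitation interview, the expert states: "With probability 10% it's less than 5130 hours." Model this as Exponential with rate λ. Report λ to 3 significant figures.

λ ≈ 2.05e-05

P(T < 5130.0) = 1 − e^(−λ·5130.0) = 0.1, so λ = −ln(1−0.1)/5130.0 = −ln(0.9)/5130.0 = 2.05e-05.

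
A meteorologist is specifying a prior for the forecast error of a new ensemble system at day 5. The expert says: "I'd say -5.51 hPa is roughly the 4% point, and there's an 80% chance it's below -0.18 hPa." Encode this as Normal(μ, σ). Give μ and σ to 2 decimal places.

For Normal(μ,σ), the p-quantile is μ + z_p·σ. Here z_{0.04} = -1.751, z_{0.8} = 0.8416.
So -5.51 = μ − 1.751σ and -0.18 = μ + 0.8416σ.
Subtracting: σ = (-0.18 − -5.51)/(0.8416 − (-1.751)) = 2.06.
Then μ = -5.51 − (-1.751)·2.06 = -1.91.

μ = -1.91, σ = 2.06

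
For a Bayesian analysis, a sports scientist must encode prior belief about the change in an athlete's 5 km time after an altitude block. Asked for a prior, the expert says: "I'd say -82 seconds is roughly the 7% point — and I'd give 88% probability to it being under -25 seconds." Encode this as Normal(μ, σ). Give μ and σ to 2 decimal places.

The p-quantile of Normal(μ,σ) is μ + z_p·σ, with z_{0.07} = -1.476 and z_{0.88} = 1.175.
Eliminate σ: μ = (z₂·x₁ − z₁·x₂)/(z₂ − z₁) = (1.175·-82 − (-1.476)·-25)/2.651 = -50.27.
Then σ = (x₂ − x₁)/(z₂ − z₁) = (-25 − -82)/2.651 = 21.50.

μ = -50.27, σ = 21.50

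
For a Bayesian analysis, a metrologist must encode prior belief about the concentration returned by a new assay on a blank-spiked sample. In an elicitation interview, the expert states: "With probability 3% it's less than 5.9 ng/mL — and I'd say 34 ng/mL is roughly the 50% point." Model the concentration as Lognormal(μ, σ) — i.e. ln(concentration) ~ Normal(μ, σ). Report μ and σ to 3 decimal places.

μ ≈ 3.526, σ ≈ 0.931

If T ~ Lognormal(μ,σ) then ln T ~ Normal(μ,σ), so the p-quantile of ln T is μ + z_p·σ.
ln(5.9) = 1.775 and ln(34) = 3.526; z_{0.03} = -1.881, z_{0.5} = 0.
σ = (3.526 − 1.775)/(0 − (-1.881)) = 0.931.
μ = 1.775 − (-1.881)·0.931 = 3.526.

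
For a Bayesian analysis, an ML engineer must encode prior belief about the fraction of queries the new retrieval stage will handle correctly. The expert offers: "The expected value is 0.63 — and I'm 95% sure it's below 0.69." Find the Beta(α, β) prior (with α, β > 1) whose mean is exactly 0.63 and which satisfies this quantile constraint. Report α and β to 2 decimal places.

With mean 0.63 fixed, write α = 0.63s, β = 0.37s where s = α+β.
Need P(θ < 0.69) = 0.95 under Beta(0.63s, 0.37s). Normal approximation: (q−m)/√(m(1−m)/s) ≈ z_{0.95} = 1.64, so s ≈ 0.63·0.37·(1.64)²/(0.69−0.63)² = 175.2.
At s = 175.2: P(θ<0.69) ≈ 0.953. Adjusting to match 0.95 gives s ≈ 169.25.
So α = 0.63·169.25 ≈ 106.63, β = 0.37·169.25 ≈ 62.62.

α ≈ 106.63, β ≈ 62.62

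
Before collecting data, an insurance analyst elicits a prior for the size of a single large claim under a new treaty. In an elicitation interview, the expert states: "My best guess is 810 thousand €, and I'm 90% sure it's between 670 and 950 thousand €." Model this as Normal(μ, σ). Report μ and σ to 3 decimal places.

A symmetric 90% interval runs μ ± z·σ with z = 1.645.
Half-width = 140, so σ = 140/1.645 = 85.114.
μ is the stated best guess, 810.000.

μ = 810.000, σ = 85.114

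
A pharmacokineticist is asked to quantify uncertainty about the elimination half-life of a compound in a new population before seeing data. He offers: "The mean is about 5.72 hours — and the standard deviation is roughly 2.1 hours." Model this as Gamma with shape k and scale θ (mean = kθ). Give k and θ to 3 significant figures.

For Gamma(k, scale θ): mean = kθ, variance = kθ², so CV = 1/√k.
CV = SD/mean = 2.1/5.72 = 0.3671, hence k = 1/CV² = 7.42.
Then θ = mean/k = 5.72/7.42 = 0.771.

k ≈ 7.42, θ ≈ 0.771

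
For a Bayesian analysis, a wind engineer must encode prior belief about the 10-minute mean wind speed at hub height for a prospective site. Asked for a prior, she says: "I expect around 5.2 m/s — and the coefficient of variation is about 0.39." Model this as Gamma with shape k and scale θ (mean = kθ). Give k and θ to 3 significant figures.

k ≈ 6.57, θ ≈ 0.791

For Gamma(k, scale θ): mean = kθ, variance = kθ², so CV = 1/√k.
CV = 0.39, hence k = 1/CV² = 6.57.
Then θ = mean/k = 5.2/6.57 = 0.791.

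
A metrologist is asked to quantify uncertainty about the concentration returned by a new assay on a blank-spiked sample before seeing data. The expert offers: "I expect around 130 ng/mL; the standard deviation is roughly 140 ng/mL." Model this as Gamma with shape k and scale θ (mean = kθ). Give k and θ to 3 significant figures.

k ≈ 0.862, θ ≈ 151

For Gamma(k, scale θ): mean = kθ, variance = kθ², so CV = 1/√k.
CV = SD/mean = 140/130 = 1.077, hence k = 1/CV² = 0.862.
Then θ = mean/k = 130/0.862 = 151.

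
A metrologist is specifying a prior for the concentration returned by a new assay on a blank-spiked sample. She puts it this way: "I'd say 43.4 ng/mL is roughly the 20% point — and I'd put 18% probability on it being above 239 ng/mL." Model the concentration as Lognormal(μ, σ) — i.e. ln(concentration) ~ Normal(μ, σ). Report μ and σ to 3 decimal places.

If T ~ Lognormal(μ,σ) then ln T ~ Normal(μ,σ), so the p-quantile of ln T is μ + z_p·σ.
ln(43.4) = 3.77 and ln(239) = 5.476; z_{0.2} = -0.8416, z_{0.82} = 0.9154.
σ = (5.476 − 3.77)/(0.9154 − (-0.8416)) = 0.971.
μ = 3.77 − (-0.8416)·0.971 = 4.588.

μ ≈ 4.588, σ ≈ 0.971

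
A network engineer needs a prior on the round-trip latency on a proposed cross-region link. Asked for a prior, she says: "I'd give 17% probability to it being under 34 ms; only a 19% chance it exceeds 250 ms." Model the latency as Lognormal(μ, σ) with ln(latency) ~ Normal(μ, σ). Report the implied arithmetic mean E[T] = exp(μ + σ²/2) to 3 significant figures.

E[T] ≈ 174 ms

If T ~ Lognormal(μ,σ) then ln T ~ Normal(μ,σ), so the p-quantile of ln T is μ + z_p·σ.
ln(34) = 3.526 and ln(250) = 5.521; z_{0.17} = -0.9542, z_{0.81} = 0.8779.
σ = (5.521 − 3.526)/(0.8779 − (-0.9542)) = 1.089.
μ = 3.526 − (-0.9542)·1.089 = 4.565.
E[T] = exp(μ + σ²/2) = exp(4.565 + 0.5930) = 174 ms.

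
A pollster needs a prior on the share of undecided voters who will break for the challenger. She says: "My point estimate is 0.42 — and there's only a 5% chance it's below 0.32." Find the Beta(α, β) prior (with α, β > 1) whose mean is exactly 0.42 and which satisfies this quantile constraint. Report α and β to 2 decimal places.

α ≈ 26.52, β ≈ 36.62

With mean 0.42 fixed, write α = 0.42s, β = 0.58s where s = α+β.
Need P(θ < 0.32) = 0.05 under Beta(0.42s, 0.58s). Normal approximation: (q−m)/√(m(1−m)/s) ≈ z_{0.05} = -1.64, so s ≈ 0.42·0.58·(-1.64)²/(0.32−0.42)² = 65.9.
At s = 65.9: P(θ<0.32) ≈ 0.046. Adjusting to match 0.05 gives s ≈ 63.14.
So α = 0.42·63.14 ≈ 26.52, β = 0.58·63.14 ≈ 36.62.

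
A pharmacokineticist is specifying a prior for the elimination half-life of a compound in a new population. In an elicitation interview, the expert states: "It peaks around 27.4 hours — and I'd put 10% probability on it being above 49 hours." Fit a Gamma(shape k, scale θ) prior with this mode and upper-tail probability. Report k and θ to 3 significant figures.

Gamma(k,θ) with k>1 has mode (k−1)θ, so θ = 27.4/(k−1).
Need P(X < 49) = 0.9 with θ tied to k this way. Start at k = 2, θ = 27.4: P(X<49) ≈ 0.534.
Too low — raise k to concentrate. Iterating converges to k ≈ 6.63.
Then θ = 27.4/(6.63−1) ≈ 4.87.

k ≈ 6.63, θ ≈ 4.87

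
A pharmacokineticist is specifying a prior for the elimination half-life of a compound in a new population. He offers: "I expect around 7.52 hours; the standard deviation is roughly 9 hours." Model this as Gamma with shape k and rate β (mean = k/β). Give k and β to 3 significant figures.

For Gamma(k, rate β): mean = k/β, variance = k/β², so CV = 1/√k.
CV = SD/mean = 9/7.52 = 1.197, hence k = 1/CV² = 0.698.
Then β = k/mean = 0.698/7.52 = 0.0928.

k ≈ 0.698, β ≈ 0.0928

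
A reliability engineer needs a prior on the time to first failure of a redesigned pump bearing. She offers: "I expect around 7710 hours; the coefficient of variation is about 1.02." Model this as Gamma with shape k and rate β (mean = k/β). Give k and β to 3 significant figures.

For Gamma(k, rate β): mean = k/β, variance = k/β², so CV = 1/√k.
CV = 1.02, hence k = 1/CV² = 0.961.
Then β = k/mean = 0.961/7710 = 0.000125.

k ≈ 0.961, β ≈ 0.000125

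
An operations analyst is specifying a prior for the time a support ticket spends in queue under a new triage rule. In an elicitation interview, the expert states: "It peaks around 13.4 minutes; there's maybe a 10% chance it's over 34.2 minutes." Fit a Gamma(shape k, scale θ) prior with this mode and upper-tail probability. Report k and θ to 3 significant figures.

k ≈ 3.19, θ ≈ 6.13

Gamma(k,θ) with k>1 has mode (k−1)θ, so θ = 13.4/(k−1).
Need P(X < 34.2) = 0.9 with θ tied to k this way. Start at k = 2, θ = 13.4: P(X<34.2) ≈ 0.723.
Too low — raise k to concentrate. Iterating converges to k ≈ 3.19.
Then θ = 13.4/(3.19−1) ≈ 6.13.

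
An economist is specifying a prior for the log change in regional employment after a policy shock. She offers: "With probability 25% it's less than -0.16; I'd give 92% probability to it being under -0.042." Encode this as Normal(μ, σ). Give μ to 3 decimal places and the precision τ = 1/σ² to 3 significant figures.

μ = -0.122, τ = 311

The p-quantile of Normal(μ,σ) is μ + z_p·σ, with z_{0.25} = -0.6745 and z_{0.92} = 1.405.
Eliminate σ: μ = (z₂·x₁ − z₁·x₂)/(z₂ − z₁) = (1.405·-0.16 − (-0.6745)·-0.042)/2.08 = -0.122.
Then σ = (x₂ − x₁)/(z₂ − z₁) = (-0.042 − -0.16)/2.08 = 0.057.
Precision τ = 1/σ² = 1/0.05674² = 311.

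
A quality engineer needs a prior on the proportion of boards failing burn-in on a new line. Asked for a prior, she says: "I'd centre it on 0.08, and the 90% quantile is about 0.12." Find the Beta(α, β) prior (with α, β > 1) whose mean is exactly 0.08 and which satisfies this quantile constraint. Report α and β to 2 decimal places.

α ≈ 6.52, β ≈ 74.98

With mean 0.08 fixed, write α = 0.08s, β = 0.92s where s = α+β.
Need P(θ < 0.12) = 0.9 under Beta(0.08s, 0.92s). Normal approximation: (q−m)/√(m(1−m)/s) ≈ z_{0.9} = 1.28, so s ≈ 0.08·0.92·(1.28)²/(0.12−0.08)² = 75.5.
At s = 75.5: P(θ<0.12) ≈ 0.893. Adjusting to match 0.9 gives s ≈ 81.50.
So α = 0.08·81.50 ≈ 6.52, β = 0.92·81.50 ≈ 74.98.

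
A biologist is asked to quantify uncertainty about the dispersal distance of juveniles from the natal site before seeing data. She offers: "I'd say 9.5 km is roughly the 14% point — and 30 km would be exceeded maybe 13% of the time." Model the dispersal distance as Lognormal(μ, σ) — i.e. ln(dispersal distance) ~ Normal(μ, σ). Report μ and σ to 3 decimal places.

If T ~ Lognormal(μ,σ) then ln T ~ Normal(μ,σ), so the p-quantile of ln T is μ + z_p·σ.
ln(9.5) = 2.251 and ln(30) = 3.401; z_{0.14} = -1.08, z_{0.87} = 1.126.
σ = (3.401 − 2.251)/(1.126 − (-1.08)) = 0.521.
μ = 2.251 − (-1.08)·0.521 = 2.814.

μ ≈ 2.814, σ ≈ 0.521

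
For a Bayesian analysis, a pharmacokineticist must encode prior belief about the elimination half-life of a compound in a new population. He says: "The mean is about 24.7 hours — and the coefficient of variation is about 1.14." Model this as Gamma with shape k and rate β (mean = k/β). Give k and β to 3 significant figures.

k ≈ 0.769, β ≈ 0.0312

For Gamma(k, rate β): mean = k/β, variance = k/β², so CV = 1/√k.
CV = 1.14, hence k = 1/CV² = 0.769.
Then β = k/mean = 0.769/24.7 = 0.0312.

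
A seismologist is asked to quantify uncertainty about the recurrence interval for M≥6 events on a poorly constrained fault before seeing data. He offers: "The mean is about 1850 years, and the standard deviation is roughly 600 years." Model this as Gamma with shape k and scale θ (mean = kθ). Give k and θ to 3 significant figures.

k ≈ 9.51, θ ≈ 195

For Gamma(k, scale θ): mean = kθ, variance = kθ², so CV = 1/√k.
CV = SD/mean = 600/1850 = 0.3243, hence k = 1/CV² = 9.51.
Then θ = mean/k = 1850/9.51 = 195.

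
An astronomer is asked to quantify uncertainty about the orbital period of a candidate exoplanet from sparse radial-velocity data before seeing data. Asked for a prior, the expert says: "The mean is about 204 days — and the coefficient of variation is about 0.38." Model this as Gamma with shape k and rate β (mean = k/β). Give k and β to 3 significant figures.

k ≈ 6.93, β ≈ 0.0339

For Gamma(k, rate β): mean = k/β, variance = k/β², so CV = 1/√k.
CV = 0.38, hence k = 1/CV² = 6.93.
Then β = k/mean = 6.93/204 = 0.0339.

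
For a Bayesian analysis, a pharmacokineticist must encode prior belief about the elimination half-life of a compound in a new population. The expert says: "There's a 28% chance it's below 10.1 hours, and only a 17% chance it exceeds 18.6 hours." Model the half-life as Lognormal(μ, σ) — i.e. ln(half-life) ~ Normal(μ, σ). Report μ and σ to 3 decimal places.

If T ~ Lognormal(μ,σ) then ln T ~ Normal(μ,σ), so the p-quantile of ln T is μ + z_p·σ.
ln(10.1) = 2.313 and ln(18.6) = 2.923; z_{0.28} = -0.5828, z_{0.83} = 0.9542.
σ = (2.923 − 2.313)/(0.9542 − (-0.5828)) = 0.397.
μ = 2.313 − (-0.5828)·0.397 = 2.544.

μ ≈ 2.544, σ ≈ 0.397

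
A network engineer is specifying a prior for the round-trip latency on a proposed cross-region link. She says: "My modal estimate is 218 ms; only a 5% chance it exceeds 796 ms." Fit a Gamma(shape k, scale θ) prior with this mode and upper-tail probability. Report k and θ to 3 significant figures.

k ≈ 2.53, θ ≈ 143

Gamma(k,θ) with k>1 has mode (k−1)θ, so θ = 218/(k−1).
Need P(X < 796) = 0.95 with θ tied to k this way. Start at k = 2, θ = 218: P(X<796) ≈ 0.879.
Too low — raise k to concentrate. Iterating converges to k ≈ 2.53.
Then θ = 218/(2.53−1) ≈ 143.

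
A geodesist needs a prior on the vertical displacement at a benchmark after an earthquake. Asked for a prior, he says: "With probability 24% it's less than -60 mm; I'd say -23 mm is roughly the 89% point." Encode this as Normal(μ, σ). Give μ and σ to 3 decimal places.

The p-quantile of Normal(μ,σ) is μ + z_p·σ, with z_{0.24} = -0.7063 and z_{0.89} = 1.227.
Eliminate σ: μ = (z₂·x₁ − z₁·x₂)/(z₂ − z₁) = (1.227·-60 − (-0.7063)·-23)/1.933 = -46.479.
Then σ = (x₂ − x₁)/(z₂ − z₁) = (-23 − -60)/1.933 = 19.143.

μ = -46.479, σ = 19.143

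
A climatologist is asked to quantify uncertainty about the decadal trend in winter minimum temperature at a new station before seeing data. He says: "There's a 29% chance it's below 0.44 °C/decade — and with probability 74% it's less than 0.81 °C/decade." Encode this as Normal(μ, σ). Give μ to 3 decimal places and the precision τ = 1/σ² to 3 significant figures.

μ = 0.611, τ = 10.5

The p-quantile of Normal(μ,σ) is μ + z_p·σ, with z_{0.29} = -0.5534 and z_{0.74} = 0.6433.
Eliminate σ: μ = (z₂·x₁ − z₁·x₂)/(z₂ − z₁) = (0.6433·0.44 − (-0.5534)·0.81)/1.197 = 0.611.
Then σ = (x₂ − x₁)/(z₂ − z₁) = (0.81 − 0.44)/1.197 = 0.309.
Precision τ = 1/σ² = 1/0.3092² = 10.5.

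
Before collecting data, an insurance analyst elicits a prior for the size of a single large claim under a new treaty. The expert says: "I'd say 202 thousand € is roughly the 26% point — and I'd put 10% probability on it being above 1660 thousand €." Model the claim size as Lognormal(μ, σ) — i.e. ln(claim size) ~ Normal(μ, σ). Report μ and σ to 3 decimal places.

μ ≈ 6.012, σ ≈ 1.094

If T ~ Lognormal(μ,σ) then ln T ~ Normal(μ,σ), so the p-quantile of ln T is μ + z_p·σ.
ln(202) = 5.308 and ln(1660) = 7.415; z_{0.26} = -0.6433, z_{0.9} = 1.282.
σ = (7.415 − 5.308)/(1.282 − (-0.6433)) = 1.094.
μ = 5.308 − (-0.6433)·1.094 = 6.012.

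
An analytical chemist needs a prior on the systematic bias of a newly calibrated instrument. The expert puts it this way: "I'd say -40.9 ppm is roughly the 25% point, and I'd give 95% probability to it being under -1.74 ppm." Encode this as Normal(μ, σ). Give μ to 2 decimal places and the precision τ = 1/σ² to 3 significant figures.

The p-quantile of Normal(μ,σ) is μ + z_p·σ, with z_{0.25} = -0.6745 and z_{0.95} = 1.645.
Eliminate σ: μ = (z₂·x₁ − z₁·x₂)/(z₂ − z₁) = (1.645·-40.9 − (-0.6745)·-1.74)/2.319 = -29.51.
Then σ = (x₂ − x₁)/(z₂ − z₁) = (-1.74 − -40.9)/2.319 = 16.88.
Precision τ = 1/σ² = 1/16.88² = 0.00351.

μ = -29.51, τ = 0.00351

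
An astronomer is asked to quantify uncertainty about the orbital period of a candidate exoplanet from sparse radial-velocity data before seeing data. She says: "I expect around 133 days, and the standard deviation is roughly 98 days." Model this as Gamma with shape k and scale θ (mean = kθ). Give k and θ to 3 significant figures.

k ≈ 1.84, θ ≈ 72.2

For Gamma(k, scale θ): mean = kθ, variance = kθ², so CV = 1/√k.
CV = SD/mean = 98/133 = 0.7368, hence k = 1/CV² = 1.84.
Then θ = mean/k = 133/1.84 = 72.2.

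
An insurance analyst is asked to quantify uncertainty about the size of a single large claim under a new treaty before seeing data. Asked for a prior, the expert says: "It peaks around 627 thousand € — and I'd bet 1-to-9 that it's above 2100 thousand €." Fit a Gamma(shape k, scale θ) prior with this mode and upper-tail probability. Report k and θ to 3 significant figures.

Gamma(k,θ) with k>1 has mode (k−1)θ, so θ = 627/(k−1).
Need P(X < 2100) = 0.9 with θ tied to k this way. Start at k = 2, θ = 627: P(X<2100) ≈ 0.847.
Too low — raise k to concentrate. Iterating converges to k ≈ 2.29.
Then θ = 627/(2.29−1) ≈ 487.

k ≈ 2.29, θ ≈ 487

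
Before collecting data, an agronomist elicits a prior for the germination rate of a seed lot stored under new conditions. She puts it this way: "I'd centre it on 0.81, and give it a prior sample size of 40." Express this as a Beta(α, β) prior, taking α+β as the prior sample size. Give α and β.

α = 32.4, β = 7.6

Under the effective-sample-size interpretation, Beta(α, β) has prior mean α/(α+β) and prior sample size α+β.
So α+β = 40 and α/(α+β) = 0.81, giving α = 0.81·40 = 32.4 and β = 40 − 32.4 = 7.6.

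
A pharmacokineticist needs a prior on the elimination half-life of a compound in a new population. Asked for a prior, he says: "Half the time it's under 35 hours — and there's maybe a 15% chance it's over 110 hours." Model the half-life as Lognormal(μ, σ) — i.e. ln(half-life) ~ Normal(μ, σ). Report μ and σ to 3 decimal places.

μ ≈ 3.555, σ ≈ 1.105

If T ~ Lognormal(μ,σ) then ln T ~ Normal(μ,σ), so the p-quantile of ln T is μ + z_p·σ.
ln(35) = 3.555 and ln(110) = 4.7; z_{0.5} = 0, z_{0.85} = 1.036.
σ = (4.7 − 3.555)/(1.036 − (0)) = 1.105.
μ = 3.555 − (0)·1.105 = 3.555.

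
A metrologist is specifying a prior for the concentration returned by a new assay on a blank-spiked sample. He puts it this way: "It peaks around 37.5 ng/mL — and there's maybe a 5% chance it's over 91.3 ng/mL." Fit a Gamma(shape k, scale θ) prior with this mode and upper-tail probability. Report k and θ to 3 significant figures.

k ≈ 4.44, θ ≈ 10.9

Gamma(k,θ) with k>1 has mode (k−1)θ, so θ = 37.5/(k−1).
Need P(X < 91.3) = 0.95 with θ tied to k this way. Start at k = 2, θ = 37.5: P(X<91.3) ≈ 0.699.
Too low — raise k to concentrate. Iterating converges to k ≈ 4.44.
Then θ = 37.5/(4.44−1) ≈ 10.9.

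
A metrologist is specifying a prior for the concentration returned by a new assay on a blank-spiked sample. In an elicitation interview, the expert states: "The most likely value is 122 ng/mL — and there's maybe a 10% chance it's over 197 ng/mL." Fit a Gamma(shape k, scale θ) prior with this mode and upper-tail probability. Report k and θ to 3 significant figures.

k ≈ 9.19, θ ≈ 14.9

Gamma(k,θ) with k>1 has mode (k−1)θ, so θ = 122/(k−1).
Need P(X < 197) = 0.9 with θ tied to k this way. Start at k = 2, θ = 122: P(X<197) ≈ 0.480.
Too low — raise k to concentrate. Iterating converges to k ≈ 9.19.
Then θ = 122/(9.19−1) ≈ 14.9.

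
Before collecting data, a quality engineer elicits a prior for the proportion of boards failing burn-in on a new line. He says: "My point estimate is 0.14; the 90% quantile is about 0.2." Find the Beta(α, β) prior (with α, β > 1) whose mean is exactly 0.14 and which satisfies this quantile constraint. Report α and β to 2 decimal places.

With mean 0.14 fixed, write α = 0.14s, β = 0.86s where s = α+β.
Need P(θ < 0.2) = 0.9 under Beta(0.14s, 0.86s). Normal approximation: (q−m)/√(m(1−m)/s) ≈ z_{0.9} = 1.28, so s ≈ 0.14·0.86·(1.28)²/(0.2−0.14)² = 54.9.
At s = 54.9: P(θ<0.2) ≈ 0.894. Adjusting to match 0.9 gives s ≈ 58.56.
So α = 0.14·58.56 ≈ 8.20, β = 0.86·58.56 ≈ 50.37.

α ≈ 8.20, β ≈ 50.37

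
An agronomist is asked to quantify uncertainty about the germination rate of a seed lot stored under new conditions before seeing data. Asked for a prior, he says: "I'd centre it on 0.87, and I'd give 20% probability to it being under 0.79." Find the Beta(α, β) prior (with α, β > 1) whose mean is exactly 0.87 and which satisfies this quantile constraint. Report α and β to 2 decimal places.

α ≈ 7.62, β ≈ 1.14

With mean 0.87 fixed, write α = 0.87s, β = 0.13s where s = α+β.
Need P(θ < 0.79) = 0.2 under Beta(0.87s, 0.13s). Normal approximation: (q−m)/√(m(1−m)/s) ≈ z_{0.2} = -0.842, so s ≈ 0.87·0.13·(-0.842)²/(0.79−0.87)² = 12.5.
At s = 12.5: P(θ<0.79) ≈ 0.178. Adjusting to match 0.2 gives s ≈ 8.76.
So α = 0.87·8.76 ≈ 7.62, β = 0.13·8.76 ≈ 1.14.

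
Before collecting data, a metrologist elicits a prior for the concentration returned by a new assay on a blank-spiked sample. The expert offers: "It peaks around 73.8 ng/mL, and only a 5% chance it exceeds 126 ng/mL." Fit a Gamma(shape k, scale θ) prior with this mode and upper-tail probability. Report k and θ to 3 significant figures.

Gamma(k,θ) with k>1 has mode (k−1)θ, so θ = 73.8/(k−1).
Need P(X < 126) = 0.95 with θ tied to k this way. Start at k = 2, θ = 73.8: P(X<126) ≈ 0.509.
Too low — raise k to concentrate. Iterating converges to k ≈ 10.8.
Then θ = 73.8/(10.8−1) ≈ 7.56.

k ≈ 10.8, θ ≈ 7.56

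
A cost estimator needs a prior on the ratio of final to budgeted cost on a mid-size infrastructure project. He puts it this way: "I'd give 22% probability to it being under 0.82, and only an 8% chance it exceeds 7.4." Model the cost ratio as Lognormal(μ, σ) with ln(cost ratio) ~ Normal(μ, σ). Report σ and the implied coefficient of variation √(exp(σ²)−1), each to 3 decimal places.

σ ≈ 1.010, CV ≈ 1.333

If T ~ Lognormal(μ,σ) then ln T ~ Normal(μ,σ), so the p-quantile of ln T is μ + z_p·σ.
ln(0.82) = -0.1985 and ln(7.4) = 2.001; z_{0.22} = -0.7722, z_{0.92} = 1.405.
σ = (2.001 − -0.1985)/(1.405 − (-0.7722)) = 1.010.
μ = -0.1985 − (-0.7722)·1.010 = 0.582.
CV = √(exp(σ²)−1) = √(exp(1.0209)−1) = 1.333.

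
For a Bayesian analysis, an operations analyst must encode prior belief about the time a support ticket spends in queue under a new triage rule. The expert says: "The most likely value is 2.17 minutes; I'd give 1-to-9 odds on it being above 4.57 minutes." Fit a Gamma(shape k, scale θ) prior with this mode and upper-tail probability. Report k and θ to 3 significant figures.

k ≈ 4.46, θ ≈ 0.627

Gamma(k,θ) with k>1 has mode (k−1)θ, so θ = 2.17/(k−1).
Need P(X < 4.57) = 0.9 with θ tied to k this way. Start at k = 2, θ = 2.17: P(X<4.57) ≈ 0.622.
Too low — raise k to concentrate. Iterating converges to k ≈ 4.46.
Then θ = 2.17/(4.46−1) ≈ 0.627.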